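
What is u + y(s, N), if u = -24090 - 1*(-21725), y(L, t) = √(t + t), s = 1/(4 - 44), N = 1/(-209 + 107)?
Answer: -2365 + I*√51/51 ≈ -2365.0 + 0.14003*I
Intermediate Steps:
N = -1/102 (N = 1/(-102) = -1/102 ≈ -0.0098039)
s = -1/40 (s = 1/(-40) = -1/40 ≈ -0.025000)
y(L, t) = √2*√t (y(L, t) = √(2*t) = √2*√t)
u = -2365 (u = -24090 + 21725 = -2365)
u + y(s, N) = -2365 + √2*√(-1/102) = -2365 + √2*(I*√102/102) = -2365 + I*√51/51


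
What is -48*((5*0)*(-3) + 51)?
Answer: -2448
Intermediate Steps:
-48*((5*0)*(-3) + 51) = -48*(0*(-3) + 51) = -48*(0 + 51) = -48*51 = -2448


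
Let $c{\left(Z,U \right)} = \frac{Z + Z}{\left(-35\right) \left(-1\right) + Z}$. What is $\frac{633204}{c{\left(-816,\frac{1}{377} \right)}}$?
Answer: $\frac{41211027}{136} \approx 3.0302 \cdot 10^{5}$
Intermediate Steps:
$c{\left(Z,U \right)} = \frac{2 Z}{35 + Z}$
$\frac{633204}{c{\left(-816,\frac{1}{377} \right)}} = \frac{633204}{2 \left(-816\right) \frac{1}{35 - 816}} = \frac{633204}{2 \left(-816\right) \frac{1}{-781}} = \frac{633204}{2 \left(-816\right) \left(- \frac{1}{781}\right)} = \frac{633204}{\frac{1632}{781}} = 633204 \cdot \frac{781}{1632} = \frac{41211027}{136}$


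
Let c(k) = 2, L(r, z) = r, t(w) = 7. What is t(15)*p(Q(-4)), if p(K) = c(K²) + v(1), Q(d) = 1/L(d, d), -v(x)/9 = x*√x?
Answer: -49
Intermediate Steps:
v(x) = -9*x^(3/2) (v(x) = -9*x*√x = -9*x^(3/2))
Q(d) = 1/d
p(K) = -7 (p(K) = 2 - 9*1^(3/2) = 2 - 9*1 = 2 - 9 = -7)
t(15)*p(Q(-4)) = 7*(-7) = -49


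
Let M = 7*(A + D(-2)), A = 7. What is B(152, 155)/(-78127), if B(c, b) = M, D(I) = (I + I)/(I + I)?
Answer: -8/11161 ≈ -0.00071678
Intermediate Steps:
D(I) = 1 (D(I) = (2*I)/((2*I)) = (2*I)*(1/(2*I)) = 1)
M = 56 (M = 7*(7 + 1) = 7*8 = 56)
B(c, b) = 56
B(152, 155)/(-78127) = 56/(-78127) = 56*(-1/78127) = -8/11161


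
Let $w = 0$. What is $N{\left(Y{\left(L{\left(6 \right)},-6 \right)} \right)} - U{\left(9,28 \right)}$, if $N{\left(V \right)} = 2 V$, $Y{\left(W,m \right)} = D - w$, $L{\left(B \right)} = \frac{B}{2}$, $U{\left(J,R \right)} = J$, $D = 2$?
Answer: $-5$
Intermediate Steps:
$L{\left(B \right)} = \frac{B}{2}$ ($L{\left(B \right)} = B \frac{1}{2} = \frac{B}{2}$)
$Y{\left(W,m \right)} = 2$ ($Y{\left(W,m \right)} = 2 - 0 = 2 + 0 = 2$)
$N{\left(Y{\left(L{\left(6 \right)},-6 \right)} \right)} - U{\left(9,28 \right)} = 2 \cdot 2 - 9 = 4 - 9 = -5$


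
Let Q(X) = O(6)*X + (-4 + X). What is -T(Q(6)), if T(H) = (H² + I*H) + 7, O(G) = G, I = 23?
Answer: -2325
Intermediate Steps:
Q(X) = -4 + 7*X (Q(X) = 6*X + (-4 + X) = -4 + 7*X)
T(H) = 7 + H² + 23*H (T(H) = (H² + 23*H) + 7 = 7 + H² + 23*H)
-T(Q(6)) = -(7 + (-4 + 7*6)² + 23*(-4 + 7*6)) = -(7 + (-4 + 42)² + 23*(-4 + 42)) = -(7 + 38² + 23*38) = -(7 + 1444 + 874) = -1*2325 = -2325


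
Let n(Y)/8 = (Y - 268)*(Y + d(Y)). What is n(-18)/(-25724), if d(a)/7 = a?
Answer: -82368/6431 ≈ -12.808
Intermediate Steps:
d(a) = 7*a
n(Y) = 64*Y*(-268 + Y) (n(Y) = 8*((Y - 268)*(Y + 7*Y)) = 8*((-268 + Y)*(8*Y)) = 8*(8*Y*(-268 + Y)) = 64*Y*(-268 + Y))
n(-18)/(-25724) = (64*(-18)*(-268 - 18))/(-25724) = (64*(-18)*(-286))*(-1/25724) = 329472*(-1/25724) = -82368/6431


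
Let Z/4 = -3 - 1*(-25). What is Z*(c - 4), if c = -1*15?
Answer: -1672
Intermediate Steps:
c = -15
Z = 88 (Z = 4*(-3 - 1*(-25)) = 4*(-3 + 25) = 4*22 = 88)
Z*(c - 4) = 88*(-15 - 4) = 88*(-19) = -1672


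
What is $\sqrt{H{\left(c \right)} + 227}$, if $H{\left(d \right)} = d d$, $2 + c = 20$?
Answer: $\sqrt{551} \approx 23.473$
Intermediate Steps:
$c = 18$ ($c = -2 + 20 = 18$)
$H{\left(d \right)} = d^{2}$
$\sqrt{H{\left(c \right)} + 227} = \sqrt{18^{2} + 227} = \sqrt{324 + 227} = \sqrt{551}$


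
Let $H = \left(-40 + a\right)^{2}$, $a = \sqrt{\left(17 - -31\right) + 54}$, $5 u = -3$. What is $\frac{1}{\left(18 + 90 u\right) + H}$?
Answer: $\frac{49}{62434} + \frac{20 \sqrt{102}}{530689} \approx 0.0011654$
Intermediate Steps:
$u = - \frac{3}{5}$ ($u = \frac{1}{5} \left(-3\right) = - \frac{3}{5} \approx -0.6$)
$a = \sqrt{102}$ ($a = \sqrt{\left(17 + 31\right) + 54} = \sqrt{48 + 54} = \sqrt{102} \approx 10.1$)
$H = \left(-40 + \sqrt{102}\right)^{2} \approx 894.04$
$\frac{1}{\left(18 + 90 u\right) + H} = \frac{1}{\left(18 + 90 \left(- \frac{3}{5}\right)\right) + \left(40 - \sqrt{102}\right)^{2}} = \frac{1}{\left(18 - 54\right) + \left(40 - \sqrt{102}\right)^{2}} = \frac{1}{-36 + \left(40 - \sqrt{102}\right)^{2}}$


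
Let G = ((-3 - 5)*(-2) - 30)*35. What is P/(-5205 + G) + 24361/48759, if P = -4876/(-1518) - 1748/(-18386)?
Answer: 934205551679/1872005863541 ≈ 0.49904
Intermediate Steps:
G = -490 (G = (-8*(-2) - 30)*35 = (16 - 30)*35 = -14*35 = -490)
P = 1003300/303369 (P = -4876*(-1/1518) - 1748*(-1/18386) = 106/33 + 874/9193 = 1003300/303369 ≈ 3.3072)
P/(-5205 + G) + 24361/48759 = 1003300/(303369*(-5205 - 490)) + 24361/48759 = (1003300/303369)/(-5695) + 24361*(1/48759) = (1003300/303369)*(-1/5695) + 24361/48759 = -200660/345537291 + 24361/48759 = 934205551679/1872005863541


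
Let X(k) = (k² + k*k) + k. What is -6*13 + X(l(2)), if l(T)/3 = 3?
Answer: 93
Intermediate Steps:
l(T) = 9 (l(T) = 3*3 = 9)
X(k) = k + 2*k² (X(k) = (k² + k²) + k = 2*k² + k = k + 2*k²)
-6*13 + X(l(2)) = -6*13 + 9*(1 + 2*9) = -78 + 9*(1 + 18) = -78 + 9*19 = -78 + 171 = 93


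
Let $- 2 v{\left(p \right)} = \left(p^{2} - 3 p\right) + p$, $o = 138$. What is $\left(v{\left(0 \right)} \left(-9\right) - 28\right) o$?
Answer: $-3864$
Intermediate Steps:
$v{\left(p \right)} = p - \frac{p^{2}}{2}$ ($v{\left(p \right)} = - \frac{\left(p^{2} - 3 p\right) + p}{2} = - \frac{p^{2} - 2 p}{2} = p - \frac{p^{2}}{2}$)
$\left(v{\left(0 \right)} \left(-9\right) - 28\right) o = \left(\frac{1}{2} \cdot 0 \left(2 - 0\right) \left(-9\right) - 28\right) 138 = \left(\frac{1}{2} \cdot 0 \left(2 + 0\right) \left(-9\right) - 28\right) 138 = \left(\frac{1}{2} \cdot 0 \cdot 2 \left(-9\right) - 28\right) 138 = \left(0 \left(-9\right) - 28\right) 138 = \left(0 - 28\right) 138 = \left(-28\right) 138 = -3864$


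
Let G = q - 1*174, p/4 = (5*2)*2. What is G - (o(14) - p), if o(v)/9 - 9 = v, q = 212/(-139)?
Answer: -42051/139 ≈ -302.53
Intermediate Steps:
q = -212/139 (q = 212*(-1/139) = -212/139 ≈ -1.5252)
o(v) = 81 + 9*v
p = 80 (p = 4*((5*2)*2) = 4*(10*2) = 4*20 = 80)
G = -24398/139 (G = -212/139 - 1*174 = -212/139 - 174 = -24398/139 ≈ -175.53)
G - (o(14) - p) = -24398/139 - ((81 + 9*14) - 1*80) = -24398/139 - ((81 + 126) - 80) = -24398/139 - (207 - 80) = -24398/139 - 1*127 = -24398/139 - 127 = -42051/139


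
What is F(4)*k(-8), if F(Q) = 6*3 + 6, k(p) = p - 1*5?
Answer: -312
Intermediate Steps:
k(p) = -5 + p (k(p) = p - 5 = -5 + p)
F(Q) = 24 (F(Q) = 18 + 6 = 24)
F(4)*k(-8) = 24*(-5 - 8) = 24*(-13) = -312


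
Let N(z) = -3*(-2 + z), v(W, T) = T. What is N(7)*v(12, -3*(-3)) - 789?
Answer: -924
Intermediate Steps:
N(z) = 6 - 3*z
N(7)*v(12, -3*(-3)) - 789 = (6 - 3*7)*(-3*(-3)) - 789 = (6 - 21)*9 - 789 = -15*9 - 789 = -135 - 789 = -924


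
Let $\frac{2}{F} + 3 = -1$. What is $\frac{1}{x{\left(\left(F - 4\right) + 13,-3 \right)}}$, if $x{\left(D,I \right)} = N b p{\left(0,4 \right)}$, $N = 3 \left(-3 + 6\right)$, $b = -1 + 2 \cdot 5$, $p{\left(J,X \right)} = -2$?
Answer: $- \frac{1}{162} \approx -0.0061728$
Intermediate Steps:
$F = - \frac{1}{2}$ ($F = \frac{2}{-3 - 1} = \frac{2}{-4} = 2 \left(- \frac{1}{4}\right) = - \frac{1}{2} \approx -0.5$)
$b = 9$ ($b = -1 + 10 = 9$)
$N = 9$ ($N = 3 \cdot 3 = 9$)
$x{\left(D,I \right)} = -162$ ($x{\left(D,I \right)} = 9 \cdot 9 \left(-2\right) = 81 \left(-2\right) = -162$)
$\frac{1}{x{\left(\left(F - 4\right) + 13,-3 \right)}} = \frac{1}{-162} = - \frac{1}{162}$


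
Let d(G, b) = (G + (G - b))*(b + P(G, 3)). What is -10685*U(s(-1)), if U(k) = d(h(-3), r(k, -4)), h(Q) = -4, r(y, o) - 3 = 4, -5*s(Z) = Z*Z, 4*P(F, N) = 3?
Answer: 4968525/4 ≈ 1.2421e+6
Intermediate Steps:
P(F, N) = ¾ (P(F, N) = (¼)*3 = ¾)
s(Z) = -Z²/5 (s(Z) = -Z*Z/5 = -Z²/5)
r(y, o) = 7 (r(y, o) = 3 + 4 = 7)
d(G, b) = (¾ + b)*(-b + 2*G) (d(G, b) = (G + (G - b))*(b + ¾) = (-b + 2*G)*(¾ + b) = (¾ + b)*(-b + 2*G))
U(k) = -465/4 (U(k) = -1*7² - ¾*7 + (3/2)*(-4) + 2*(-4)*7 = -1*49 - 21/4 - 6 - 56 = -49 - 21/4 - 6 - 56 = -465/4)
-10685*U(s(-1)) = -10685*(-465/4) = 4968525/4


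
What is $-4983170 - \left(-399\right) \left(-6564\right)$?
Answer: $-7602206$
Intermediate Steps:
$-4983170 - \left(-399\right) \left(-6564\right) = -4983170 - 2619036 = -7602206$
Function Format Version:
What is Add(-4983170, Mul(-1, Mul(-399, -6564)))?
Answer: -7602206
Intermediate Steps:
Add(-4983170, Mul(-1, Mul(-399, -6564))) = Add(-4983170, Mul(-1, 2619036)) = Add(-4983170, -2619036) = -7602206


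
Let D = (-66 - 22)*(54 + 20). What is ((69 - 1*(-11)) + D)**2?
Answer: 41370624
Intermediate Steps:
D = -6512 (D = -88*74 = -6512)
((69 - 1*(-11)) + D)**2 = ((69 - 1*(-11)) - 6512)**2 = ((69 + 11) - 6512)**2 = (80 - 6512)**2 = (-6432)**2 = 41370624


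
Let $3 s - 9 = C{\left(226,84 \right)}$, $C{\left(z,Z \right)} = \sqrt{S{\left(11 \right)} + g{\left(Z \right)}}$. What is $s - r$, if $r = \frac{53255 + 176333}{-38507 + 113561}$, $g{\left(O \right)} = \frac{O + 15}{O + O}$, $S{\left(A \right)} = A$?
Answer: $- \frac{2213}{37527} + \frac{\sqrt{9086}}{84} \approx 1.0758$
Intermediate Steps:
$g{\left(O \right)} = \frac{15 + O}{2 O}$
$C{\left(z,Z \right)} = \sqrt{11 + \frac{15 + Z}{2 Z}}$
$s = 3 + \frac{\sqrt{9086}}{84}$ ($s = 3 + \frac{\frac{1}{2} \sqrt{46 + \frac{30}{84}}}{3} = 3 + \frac{\frac{1}{2} \sqrt{46 + 30 \cdot \frac{1}{84}}}{3} = 3 + \frac{\frac{1}{2} \sqrt{46 + \frac{5}{14}}}{3} = 3 + \frac{\frac{1}{2} \sqrt{\frac{649}{14}}}{3} = 3 + \frac{\frac{1}{2} \frac{\sqrt{9086}}{14}}{3} = 3 + \frac{\frac{1}{28} \sqrt{9086}}{3} = 3 + \frac{\sqrt{9086}}{84} \approx 4.1348$)
$r = \frac{114794}{37527}$ ($r = \frac{229588}{75054} = 229588 \cdot \frac{1}{75054} = \frac{114794}{37527} \approx 3.059$)
$s - r = \left(3 + \frac{\sqrt{9086}}{84}\right) - \frac{114794}{37527} = - \frac{2213}{37527} + \frac{\sqrt{9086}}{84}$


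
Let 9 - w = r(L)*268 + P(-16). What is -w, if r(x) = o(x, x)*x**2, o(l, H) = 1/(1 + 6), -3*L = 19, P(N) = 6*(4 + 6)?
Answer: 99961/63 ≈ 1586.7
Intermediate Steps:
P(N) = 60 (P(N) = 6*10 = 60)
L = -19/3 (L = -1/3*19 = -19/3 ≈ -6.3333)
o(l, H) = 1/7
r(x) = x**2/7
w = -99961/63 (w = 9 - (((-19/3)**2/7)*268 + 60) = 9 - (((1/7)*(361/9))*268 + 60) = 9 - ((361/63)*268 + 60) = 9 - (96748/63 + 60) = 9 - 1*100528/63 = 9 - 100528/63 = -99961/63 ≈ -1586.7)
-w = -1*(-99961/63) = 99961/63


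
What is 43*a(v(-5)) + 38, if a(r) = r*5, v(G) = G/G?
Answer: 253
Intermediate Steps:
v(G) = 1
a(r) = 5*r
43*a(v(-5)) + 38 = 43*(5*1) + 38 = 43*5 + 38 = 215 + 38 = 253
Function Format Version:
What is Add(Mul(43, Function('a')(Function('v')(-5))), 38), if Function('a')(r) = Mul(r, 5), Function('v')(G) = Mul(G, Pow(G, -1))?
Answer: 253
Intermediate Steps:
Function('v')(G) = 1
Function('a')(r) = Mul(5, r)
Add(Mul(43, Function('a')(Function('v')(-5))), 38) = Add(Mul(43, Mul(5, 1)), 38) = Add(Mul(43, 5), 38) = Add(215, 38) = 253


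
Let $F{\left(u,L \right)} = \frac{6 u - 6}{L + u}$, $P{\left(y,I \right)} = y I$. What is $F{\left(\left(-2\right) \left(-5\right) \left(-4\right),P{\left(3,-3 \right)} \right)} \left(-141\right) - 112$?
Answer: $- \frac{40174}{49} \approx -819.88$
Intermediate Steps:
$P{\left(y,I \right)} = I y$
$F{\left(u,L \right)} = \frac{-6 + 6 u}{L + u}$
$F{\left(\left(-2\right) \left(-5\right) \left(-4\right),P{\left(3,-3 \right)} \right)} \left(-141\right) - 112 = \frac{6 \left(-1 + \left(-2\right) \left(-5\right) \left(-4\right)\right)}{\left(-3\right) 3 + \left(-2\right) \left(-5\right) \left(-4\right)} \left(-141\right) - 112 = \frac{6 \left(-1 + 10 \left(-4\right)\right)}{-9 + 10 \left(-4\right)} \left(-141\right) - 112 = \frac{6 \left(-1 - 40\right)}{-9 - 40} \left(-141\right) - 112 = 6 \frac{1}{-49} \left(-41\right) \left(-141\right) - 112 = 6 \left(- \frac{1}{49}\right) \left(-41\right) \left(-141\right) - 112 = \frac{246}{49} \left(-141\right) - 112 = - \frac{34686}{49} - 112 = - \frac{40174}{49}$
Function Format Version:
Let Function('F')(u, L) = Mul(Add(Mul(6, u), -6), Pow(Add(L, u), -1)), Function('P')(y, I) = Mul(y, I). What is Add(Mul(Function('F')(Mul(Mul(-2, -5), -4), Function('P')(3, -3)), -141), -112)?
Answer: Rational(-40174, 49) ≈ -819.88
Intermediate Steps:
Function('P')(y, I) = Mul(I, y)
Function('F')(u, L) = Mul(Pow(Add(L, u), -1), Add(-6, Mul(6, u))) (Function('F')(u, L) = Mul(Add(-6, Mul(6, u)), Pow(Add(L, u), -1)) = Mul(Pow(Add(L, u), -1), Add(-6, Mul(6, u))))
Add(Mul(Function('F')(Mul(Mul(-2, -5), -4), Function('P')(3, -3)), -141), -112) = Add(Mul(Mul(6, Pow(Add(Mul(-3, 3), Mul(Mul(-2, -5), -4)), -1), Add(-1, Mul(Mul(-2, -5), -4))), -141), -112) = Add(Mul(Mul(6, Pow(Add(-9, Mul(10, -4)), -1), Add(-1, Mul(10, -4))), -141), -112) = Add(Mul(Mul(6, Pow(Add(-9, -40), -1), Add(-1, -40)), -141), -112) = Add(Mul(Mul(6, Pow(-49, -1), -41), -141), -112) = Add(Mul(Mul(6, Rational(-1, 49), -41), -141), -112) = Add(Mul(Rational(246, 49), -141), -112) = Add(Rational(-34686, 49), -112) = Rational(-40174, 49)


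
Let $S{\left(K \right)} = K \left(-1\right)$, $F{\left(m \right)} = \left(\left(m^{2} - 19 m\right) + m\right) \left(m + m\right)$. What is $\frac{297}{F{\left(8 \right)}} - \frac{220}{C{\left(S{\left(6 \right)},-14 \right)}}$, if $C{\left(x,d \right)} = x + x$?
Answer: $\frac{69509}{3840} \approx 18.101$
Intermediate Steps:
$F{\left(m \right)} = 2 m \left(m^{2} - 18 m\right)$ ($F{\left(m \right)} = \left(m^{2} - 18 m\right) 2 m = 2 m \left(m^{2} - 18 m\right)$)
$S{\left(K \right)} = - K$
$C{\left(x,d \right)} = 2 x$
$\frac{297}{F{\left(8 \right)}} - \frac{220}{C{\left(S{\left(6 \right)},-14 \right)}} = \frac{297}{2 \cdot 8^{2} \left(-18 + 8\right)} - \frac{220}{2 \left(\left(-1\right) 6\right)} = \frac{297}{2 \cdot 64 \left(-10\right)} - \frac{220}{2 \left(-6\right)} = \frac{297}{-1280} - \frac{220}{-12} = 297 \left(- \frac{1}{1280}\right) - - \frac{55}{3} = - \frac{297}{1280} + \frac{55}{3} = \frac{69509}{3840}$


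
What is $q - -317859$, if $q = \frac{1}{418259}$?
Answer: $\frac{132947387482}{418259} \approx 3.1786 \cdot 10^{5}$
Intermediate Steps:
$q = \frac{1}{418259} \approx 2.3909 \cdot 10^{-6}$
$q - -317859 = \frac{1}{418259} - -317859 = \frac{1}{418259} + 317859 = \frac{132947387482}{418259}$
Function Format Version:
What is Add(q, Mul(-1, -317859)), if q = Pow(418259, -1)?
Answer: Rational(132947387482, 418259) ≈ 3.1786e+5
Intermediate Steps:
q = Rational(1, 418259) ≈ 2.3909e-6
Add(q, Mul(-1, -317859)) = Add(Rational(1, 418259), Mul(-1, -317859)) = Add(Rational(1, 418259), 317859) = Rational(132947387482, 418259)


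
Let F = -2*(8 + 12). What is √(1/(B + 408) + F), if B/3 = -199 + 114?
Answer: I*√104023/51 ≈ 6.324*I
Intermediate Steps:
B = -255 (B = 3*(-199 + 114) = 3*(-85) = -255)
F = -40 (F = -2*20 = -40)
√(1/(B + 408) + F) = √(1/(-255 + 408) - 40) = √(1/153 - 40) = √(-6119/153) = I*√104023/51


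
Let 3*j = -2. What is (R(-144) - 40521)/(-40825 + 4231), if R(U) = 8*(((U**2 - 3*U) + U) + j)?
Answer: -382997/109782 ≈ -3.4887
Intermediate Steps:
j = -2/3 (j = (1/3)*(-2) = -2/3 ≈ -0.66667)
R(U) = -16/3 - 16*U + 8*U**2 (R(U) = 8*(((U**2 - 3*U) + U) - 2/3) = 8*((U**2 - 2*U) - 2/3) = 8*(-2/3 + U**2 - 2*U) = -16/3 - 16*U + 8*U**2)
(R(-144) - 40521)/(-40825 + 4231) = ((-16/3 - 16*(-144) + 8*(-144)**2) - 40521)/(-40825 + 4231) = ((-16/3 + 2304 + 8*20736) - 40521)/(-36594) = ((-16/3 + 2304 + 165888) - 40521)*(-1/36594) = (504560/3 - 40521)*(-1/36594) = (382997/3)*(-1/36594) = -382997/109782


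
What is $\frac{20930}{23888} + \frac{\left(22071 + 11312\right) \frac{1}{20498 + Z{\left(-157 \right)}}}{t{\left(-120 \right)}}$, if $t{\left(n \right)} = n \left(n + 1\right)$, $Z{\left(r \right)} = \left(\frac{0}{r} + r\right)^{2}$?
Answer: $\frac{60242637821}{68752560420} \approx 0.87622$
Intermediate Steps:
$Z{\left(r \right)} = r^{2}$ ($Z{\left(r \right)} = \left(0 + r\right)^{2} = r^{2}$)
$t{\left(n \right)} = n \left(1 + n\right)$
$\frac{20930}{23888} + \frac{\left(22071 + 11312\right) \frac{1}{20498 + Z{\left(-157 \right)}}}{t{\left(-120 \right)}} = \frac{20930}{23888} + \frac{\left(22071 + 11312\right) \frac{1}{20498 + \left(-157\right)^{2}}}{\left(-120\right) \left(1 - 120\right)} = 20930 \cdot \frac{1}{23888} + \frac{33383 \frac{1}{20498 + 24649}}{\left(-120\right) \left(-119\right)} = \frac{10465}{11944} + \frac{33383 \cdot \frac{1}{45147}}{14280} = \frac{10465}{11944} + 33383 \cdot \frac{1}{45147} \cdot \frac{1}{14280} = \frac{10465}{11944} + \frac{33383}{45147} \cdot \frac{1}{14280} = \frac{10465}{11944} + \frac{4769}{92099880} = \frac{60242637821}{68752560420}$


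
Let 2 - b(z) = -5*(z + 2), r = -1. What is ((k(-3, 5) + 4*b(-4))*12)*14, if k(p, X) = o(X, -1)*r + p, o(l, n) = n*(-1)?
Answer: -6048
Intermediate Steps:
o(l, n) = -n
b(z) = 12 + 5*z (b(z) = 2 - (-5)*(z + 2) = 2 - (-5)*(2 + z) = 2 - (-10 - 5*z) = 2 + (10 + 5*z) = 12 + 5*z)
k(p, X) = -1 + p (k(p, X) = -1*(-1)*(-1) + p = 1*(-1) + p = -1 + p)
((k(-3, 5) + 4*b(-4))*12)*14 = (((-1 - 3) + 4*(12 + 5*(-4)))*12)*14 = ((-4 + 4*(12 - 20))*12)*14 = ((-4 + 4*(-8))*12)*14 = ((-4 - 32)*12)*14 = -36*12*14 = -432*14 = -6048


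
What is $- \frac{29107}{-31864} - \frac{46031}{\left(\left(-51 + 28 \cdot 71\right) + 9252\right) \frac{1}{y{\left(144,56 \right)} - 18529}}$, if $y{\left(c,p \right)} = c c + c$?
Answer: $- \frac{3447960745961}{356526296} \approx -9671.0$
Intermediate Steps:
$y{\left(c,p \right)} = c + c^{2}$ ($y{\left(c,p \right)} = c^{2} + c = c + c^{2}$)
$- \frac{29107}{-31864} - \frac{46031}{\left(\left(-51 + 28 \cdot 71\right) + 9252\right) \frac{1}{y{\left(144,56 \right)} - 18529}} = - \frac{29107}{-31864} - \frac{46031}{\left(\left(-51 + 28 \cdot 71\right) + 9252\right) \frac{1}{144 \left(1 + 144\right) - 18529}} = \left(-29107\right) \left(- \frac{1}{31864}\right) - \frac{46031}{\left(\left(-51 + 1988\right) + 9252\right) \frac{1}{144 \cdot 145 - 18529}} = \frac{29107}{31864} - \frac{46031}{\left(1937 + 9252\right) \frac{1}{20880 - 18529}} = \frac{29107}{31864} - \frac{46031}{11189 \cdot \frac{1}{2351}} = \frac{29107}{31864} - \frac{46031}{\frac{11189}{2351}} = \frac{29107}{31864} - \frac{108218881}{11189} = - \frac{3447960745961}{356526296}$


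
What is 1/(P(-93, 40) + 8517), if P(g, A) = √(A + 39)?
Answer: 8517/72539210 - √79/72539210 ≈ 0.00011729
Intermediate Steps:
P(g, A) = √(39 + A)
1/(P(-93, 40) + 8517) = 1/(√(39 + 40) + 8517) = 1/(√79 + 8517) = 1/(8517 + √79)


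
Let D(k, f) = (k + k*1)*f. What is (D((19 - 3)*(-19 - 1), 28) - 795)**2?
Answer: 350251225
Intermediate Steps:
D(k, f) = 2*f*k (D(k, f) = (k + k)*f = (2*k)*f = 2*f*k)
(D((19 - 3)*(-19 - 1), 28) - 795)**2 = (2*28*((19 - 3)*(-19 - 1)) - 795)**2 = (2*28*(16*(-20)) - 795)**2 = (2*28*(-320) - 795)**2 = (-17920 - 795)**2 = (-18715)**2 = 350251225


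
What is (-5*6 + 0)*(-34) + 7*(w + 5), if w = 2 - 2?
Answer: 1055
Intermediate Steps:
w = 0
(-5*6 + 0)*(-34) + 7*(w + 5) = (-5*6 + 0)*(-34) + 7*(0 + 5) = (-30 + 0)*(-34) + 7*5 = -30*(-34) + 35 = 1020 + 35 = 1055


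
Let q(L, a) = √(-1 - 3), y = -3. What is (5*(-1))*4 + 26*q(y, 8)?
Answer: -20 + 52*I ≈ -20.0 + 52.0*I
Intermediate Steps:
q(L, a) = 2*I (q(L, a) = √(-4) = 2*I)
(5*(-1))*4 + 26*q(y, 8) = (5*(-1))*4 + 26*(2*I) = -5*4 + 52*I = -20 + 52*I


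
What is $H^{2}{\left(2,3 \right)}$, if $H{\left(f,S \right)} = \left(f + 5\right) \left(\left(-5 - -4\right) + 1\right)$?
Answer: $0$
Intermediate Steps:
$H{\left(f,S \right)} = 0$ ($H{\left(f,S \right)} = \left(5 + f\right) \left(\left(-5 + 4\right) + 1\right) = \left(5 + f\right) \left(-1 + 1\right) = \left(5 + f\right) 0 = 0$)
$H^{2}{\left(2,3 \right)} = 0^{2} = 0$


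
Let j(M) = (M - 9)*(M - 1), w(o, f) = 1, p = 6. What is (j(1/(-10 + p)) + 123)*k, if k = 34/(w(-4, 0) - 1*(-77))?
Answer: 36601/624 ≈ 58.655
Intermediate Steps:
j(M) = (-1 + M)*(-9 + M) (j(M) = (-9 + M)*(-1 + M) = (-1 + M)*(-9 + M))
k = 17/39 (k = 34/(1 - 1*(-77)) = 34/(1 + 77) = 34/78 = 34*(1/78) = 17/39 ≈ 0.43590)
(j(1/(-10 + p)) + 123)*k = ((9 + (1/(-10 + 6))² - 10/(-10 + 6)) + 123)*(17/39) = ((9 + (1/(-4))² - 10/(-4)) + 123)*(17/39) = ((9 + (-¼)² - 10*(-¼)) + 123)*(17/39) = ((9 + 1/16 + 5/2) + 123)*(17/39) = (185/16 + 123)*(17/39) = (2153/16)*(17/39) = 36601/624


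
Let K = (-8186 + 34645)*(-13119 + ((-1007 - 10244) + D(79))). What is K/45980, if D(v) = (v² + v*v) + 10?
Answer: -157140001/22990 ≈ -6835.1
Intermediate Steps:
D(v) = 10 + 2*v² (D(v) = (v² + v²) + 10 = 2*v² + 10 = 10 + 2*v²)
K = -314280002 (K = (-8186 + 34645)*(-13119 + ((-1007 - 10244) + (10 + 2*79²))) = 26459*(-13119 + (-11251 + (10 + 2*6241))) = 26459*(-13119 + (-11251 + (10 + 12482))) = 26459*(-13119 + (-11251 + 12492)) = 26459*(-13119 + 1241) = 26459*(-11878) = -314280002)
K/45980 = -314280002/45980 = -314280002*1/45980 = -157140001/22990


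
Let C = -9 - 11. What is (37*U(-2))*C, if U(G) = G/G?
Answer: -740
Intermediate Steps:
U(G) = 1
C = -20
(37*U(-2))*C = (37*1)*(-20) = 37*(-20) = -740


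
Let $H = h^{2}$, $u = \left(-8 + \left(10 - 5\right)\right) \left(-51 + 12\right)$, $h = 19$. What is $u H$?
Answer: $42237$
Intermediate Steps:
$u = 117$ ($u = \left(-8 + \left(10 - 5\right)\right) \left(-39\right) = \left(-8 + 5\right) \left(-39\right) = \left(-3\right) \left(-39\right) = 117$)
$H = 361$ ($H = 19^{2} = 361$)
$u H = 117 \cdot 361 = 42237$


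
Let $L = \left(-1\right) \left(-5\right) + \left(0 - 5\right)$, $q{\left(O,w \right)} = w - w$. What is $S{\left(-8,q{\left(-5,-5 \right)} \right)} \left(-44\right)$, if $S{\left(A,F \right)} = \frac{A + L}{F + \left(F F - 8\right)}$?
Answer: $-44$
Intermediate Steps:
$q{\left(O,w \right)} = 0$
$L = 0$ ($L = 5 - 5 = 0$)
$S{\left(A,F \right)} = \frac{A}{-8 + F + F^{2}}$ ($S{\left(A,F \right)} = \frac{A + 0}{F + \left(F F - 8\right)} = \frac{A}{F + \left(F^{2} - 8\right)} = \frac{A}{F + \left(-8 + F^{2}\right)} = \frac{A}{-8 + F + F^{2}}$)
$S{\left(-8,q{\left(-5,-5 \right)} \right)} \left(-44\right) = - \frac{8}{-8 + 0 + 0^{2}} \left(-44\right) = - \frac{8}{-8 + 0 + 0} \left(-44\right) = - \frac{8}{-8} \left(-44\right) = \left(-8\right) \left(- \frac{1}{8}\right) \left(-44\right) = 1 \left(-44\right) = -44$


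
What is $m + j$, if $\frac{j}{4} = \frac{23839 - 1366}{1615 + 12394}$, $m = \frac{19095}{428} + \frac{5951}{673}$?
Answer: $\frac{241602914915}{4035208396} \approx 59.874$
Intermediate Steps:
$m = \frac{15397963}{288044}$ ($m = 19095 \cdot \frac{1}{428} + 5951 \cdot \frac{1}{673} = \frac{19095}{428} + \frac{5951}{673} = \frac{15397963}{288044} \approx 53.457$)
$j = \frac{89892}{14009}$ ($j = 4 \frac{23839 - 1366}{1615 + 12394} = 4 \cdot \frac{22473}{14009} = \frac{89892}{14009} \approx 6.4167$)
$m + j = \frac{15397963}{288044} + \frac{89892}{14009} = \frac{241602914915}{4035208396}$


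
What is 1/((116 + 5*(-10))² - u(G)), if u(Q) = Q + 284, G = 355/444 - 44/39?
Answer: 5772/23505481 ≈ 0.00024556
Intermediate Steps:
G = -1897/5772 (G = 355*(1/444) - 44*1/39 = 355/444 - 44/39 = -1897/5772 ≈ -0.32866)
u(Q) = 284 + Q
1/((116 + 5*(-10))² - u(G)) = 1/((116 + 5*(-10))² - (284 - 1897/5772)) = 1/((116 - 50)² - 1*1637351/5772) = 1/(66² - 1637351/5772) = 1/(4356 - 1637351/5772) = 1/(23505481/5772) = 5772/23505481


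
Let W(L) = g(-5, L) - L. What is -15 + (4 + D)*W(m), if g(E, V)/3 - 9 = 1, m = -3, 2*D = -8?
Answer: -15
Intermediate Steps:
D = -4 (D = (½)*(-8) = -4)
g(E, V) = 30 (g(E, V) = 27 + 3*1 = 27 + 3 = 30)
W(L) = 30 - L
-15 + (4 + D)*W(m) = -15 + (4 - 4)*(30 - 1*(-3)) = -15 + 0*(30 + 3) = -15 + 0*33 = -15 + 0 = -15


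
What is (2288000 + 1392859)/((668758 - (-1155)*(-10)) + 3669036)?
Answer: 283143/332788 ≈ 0.85082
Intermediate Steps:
(2288000 + 1392859)/((668758 - (-1155)*(-10)) + 3669036) = 3680859/((668758 - 1*11550) + 3669036) = 3680859/((668758 - 11550) + 3669036) = 3680859/(657208 + 3669036) = 3680859/4326244 = 3680859*(1/4326244) = 283143/332788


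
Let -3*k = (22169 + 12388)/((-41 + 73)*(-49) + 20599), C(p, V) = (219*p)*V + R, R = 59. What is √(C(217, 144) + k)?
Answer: √2478524779299442/19031 ≈ 2616.0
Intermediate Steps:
C(p, V) = 59 + 219*V*p (C(p, V) = (219*p)*V + 59 = 219*V*p + 59 = 59 + 219*V*p)
k = -11519/19031 (k = -(22169 + 12388)/(3*((-41 + 73)*(-49) + 20599)) = -11519/(32*(-49) + 20599) = -11519/(-1568 + 20599) = -11519/19031 ≈ -0.60528)
√(C(217, 144) + k) = √((59 + 219*144*217) - 11519/19031) = √((59 + 6843312) - 11519/19031) = √(6843371 - 11519/19031) = √(130236181982/19031) = √2478524779299442/19031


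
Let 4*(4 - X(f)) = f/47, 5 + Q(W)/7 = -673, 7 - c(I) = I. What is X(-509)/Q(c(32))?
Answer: -1261/892248 ≈ -0.0014133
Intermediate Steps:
c(I) = 7 - I
Q(W) = -4746 (Q(W) = -35 + 7*(-673) = -35 - 4711 = -4746)
X(f) = 4 - f/188 (X(f) = 4 - f/(4*47) = 4 - f/188)
X(-509)/Q(c(32)) = (4 - 1/188*(-509))/(-4746) = (4 + 509/188)*(-1/4746) = (1261/188)*(-1/4746) = -1261/892248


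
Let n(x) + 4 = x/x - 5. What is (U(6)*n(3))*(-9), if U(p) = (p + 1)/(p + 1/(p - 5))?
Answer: 72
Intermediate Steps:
U(p) = (1 + p)/(p + 1/(-5 + p))
n(x) = -8 (n(x) = -4 + (x/x - 5) = -4 + (1 - 5) = -4 - 4 = -8)
(U(6)*n(3))*(-9) = (((-5 + 6**2 - 4*6)/(1 + 6**2 - 5*6))*(-8))*(-9) = (((-5 + 36 - 24)/(1 + 36 - 30))*(-8))*(-9) = ((7/7)*(-8))*(-9) = (((1/7)*7)*(-8))*(-9) = (1*(-8))*(-9) = -8*(-9) = 72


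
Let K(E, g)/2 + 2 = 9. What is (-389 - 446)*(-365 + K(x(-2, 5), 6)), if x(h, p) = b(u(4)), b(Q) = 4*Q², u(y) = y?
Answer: 293085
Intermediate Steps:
x(h, p) = 64 (x(h, p) = 4*4² = 4*16 = 64)
K(E, g) = 14 (K(E, g) = -4 + 2*9 = -4 + 18 = 14)
(-389 - 446)*(-365 + K(x(-2, 5), 6)) = (-389 - 446)*(-365 + 14) = -835*(-351) = 293085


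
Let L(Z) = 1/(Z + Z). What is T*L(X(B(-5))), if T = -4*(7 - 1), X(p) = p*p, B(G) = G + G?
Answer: -3/25 ≈ -0.12000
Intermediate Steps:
B(G) = 2*G
X(p) = p²
L(Z) = 1/(2*Z)
T = -24 (T = -4*6 = -24)
T*L(X(B(-5))) = -12/((2*(-5))²) = -12/((-10)²) = -12/100 = -24*1/200 = -3/25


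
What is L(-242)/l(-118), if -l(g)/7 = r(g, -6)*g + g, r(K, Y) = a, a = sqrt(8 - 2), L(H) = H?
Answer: 121/2065 - 121*sqrt(6)/2065 ≈ -0.084934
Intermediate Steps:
a = sqrt(6) ≈ 2.4495
r(K, Y) = sqrt(6)
l(g) = -7*g - 7*g*sqrt(6) (l(g) = -7*(sqrt(6)*g + g) = -7*(g*sqrt(6) + g) = -7*(g + g*sqrt(6)) = -7*g - 7*g*sqrt(6))
L(-242)/l(-118) = -242*1/(826*(1 + sqrt(6))) = -242/(826 + 826*sqrt(6))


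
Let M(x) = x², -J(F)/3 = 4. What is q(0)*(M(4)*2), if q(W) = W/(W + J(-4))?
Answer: 0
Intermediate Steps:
J(F) = -12 (J(F) = -3*4 = -12)
q(W) = W/(-12 + W) (q(W) = W/(W - 12) = W/(-12 + W))
q(0)*(M(4)*2) = (0/(-12 + 0))*(4²*2) = (0/(-12))*(16*2) = (0*(-1/12))*32 = 0*32 = 0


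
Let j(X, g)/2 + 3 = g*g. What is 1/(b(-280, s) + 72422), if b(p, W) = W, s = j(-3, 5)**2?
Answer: 1/74358 ≈ 1.3448e-5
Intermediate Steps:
j(X, g) = -6 + 2*g**2 (j(X, g) = -6 + 2*(g*g) = -6 + 2*g**2)
s = 1936 (s = (-6 + 2*5**2)**2 = (-6 + 2*25)**2 = (-6 + 50)**2 = 44**2 = 1936)
1/(b(-280, s) + 72422) = 1/(1936 + 72422) = 1/74358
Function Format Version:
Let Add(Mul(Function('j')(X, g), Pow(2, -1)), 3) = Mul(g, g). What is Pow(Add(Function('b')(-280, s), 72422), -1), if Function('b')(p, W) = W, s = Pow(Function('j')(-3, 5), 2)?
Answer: Rational(1, 74358) ≈ 1.3448e-5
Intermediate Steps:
Function('j')(X, g) = Add(-6, Mul(2, Pow(g, 2))) (Function('j')(X, g) = Add(-6, Mul(2, Mul(g, g))) = Add(-6, Mul(2, Pow(g, 2))))
s = 1936 (s = Pow(Add(-6, Mul(2, Pow(5, 2))), 2) = Pow(Add(-6, Mul(2, 25)), 2) = Pow(Add(-6, 50), 2) = Pow(44, 2) = 1936)
Pow(Add(Function('b')(-280, s), 72422), -1) = Pow(Add(1936, 72422), -1) = Pow(74358, -1) = Rational(1, 74358)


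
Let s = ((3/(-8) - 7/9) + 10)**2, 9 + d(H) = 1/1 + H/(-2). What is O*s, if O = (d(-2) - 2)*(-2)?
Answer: 405769/288 ≈ 1408.9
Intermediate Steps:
d(H) = -8 - H/2 (d(H) = -9 + (1/1 + H/(-2)) = -9 + (1*1 + H*(-1/2)) = -9 + (1 - H/2) = -8 - H/2)
O = 18 (O = ((-8 - 1/2*(-2)) - 2)*(-2) = ((-8 + 1) - 2)*(-2) = (-7 - 2)*(-2) = -9*(-2) = 18)
s = 405769/5184 (s = ((3*(-1/8) - 7*1/9) + 10)**2 = ((-3/8 - 7/9) + 10)**2 = (-83/72 + 10)**2 = (637/72)**2 = 405769/5184 ≈ 78.273)
O*s = 18*(405769/5184) = 405769/288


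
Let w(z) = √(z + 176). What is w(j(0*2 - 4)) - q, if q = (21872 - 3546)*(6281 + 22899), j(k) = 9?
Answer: -534752680 + √185 ≈ -5.3475e+8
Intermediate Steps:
w(z) = √(176 + z)
q = 534752680 (q = 18326*29180 = 534752680)
w(j(0*2 - 4)) - q = √(176 + 9) - 1*534752680 = √185 - 534752680 = -534752680 + √185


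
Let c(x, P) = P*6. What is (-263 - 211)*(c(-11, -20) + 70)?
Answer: 23700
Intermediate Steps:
c(x, P) = 6*P
(-263 - 211)*(c(-11, -20) + 70) = (-263 - 211)*(6*(-20) + 70) = -474*(-120 + 70) = -474*(-50) = 23700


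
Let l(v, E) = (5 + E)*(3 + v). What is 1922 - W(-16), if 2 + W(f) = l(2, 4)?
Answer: 1879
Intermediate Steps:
l(v, E) = (3 + v)*(5 + E)
W(f) = 43 (W(f) = -2 + (15 + 3*4 + 5*2 + 4*2) = -2 + (15 + 12 + 10 + 8) = -2 + 45 = 43)
1922 - W(-16) = 1922 - 1*43 = 1922 - 43 = 1879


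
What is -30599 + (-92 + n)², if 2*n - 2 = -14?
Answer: -20995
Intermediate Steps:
n = -6 (n = 1 + (½)*(-14) = 1 - 7 = -6)
-30599 + (-92 + n)² = -30599 + (-92 - 6)² = -30599 + (-98)² = -30599 + 9604 = -20995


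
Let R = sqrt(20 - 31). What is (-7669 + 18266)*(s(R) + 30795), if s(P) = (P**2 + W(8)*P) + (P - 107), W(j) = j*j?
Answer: 325084169 + 688805*I*sqrt(11) ≈ 3.2508e+8 + 2.2845e+6*I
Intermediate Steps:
W(j) = j**2
R = I*sqrt(11) (R = sqrt(-11) = I*sqrt(11) ≈ 3.3166*I)
s(P) = -107 + P**2 + 65*P (s(P) = (P**2 + 8**2*P) + (P - 107) = (P**2 + 64*P) + (-107 + P) = -107 + P**2 + 65*P)
(-7669 + 18266)*(s(R) + 30795) = (-7669 + 18266)*((-107 + (I*sqrt(11))**2 + 65*(I*sqrt(11))) + 30795) = 10597*((-107 - 11 + 65*I*sqrt(11)) + 30795) = 10597*((-118 + 65*I*sqrt(11)) + 30795) = 10597*(30677 + 65*I*sqrt(11)) = 325084169 + 688805*I*sqrt(11)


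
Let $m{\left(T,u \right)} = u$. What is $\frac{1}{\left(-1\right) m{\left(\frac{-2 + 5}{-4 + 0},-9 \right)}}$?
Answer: $\frac{1}{9} \approx 0.11111$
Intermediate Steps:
$\frac{1}{\left(-1\right) m{\left(\frac{-2 + 5}{-4 + 0},-9 \right)}} = \frac{1}{\left(-1\right) \left(-9\right)} = \frac{1}{9}$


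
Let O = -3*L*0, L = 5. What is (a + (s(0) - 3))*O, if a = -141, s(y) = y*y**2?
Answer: 0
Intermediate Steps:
s(y) = y**3
O = 0 (O = -3*5*0 = -15*0 = 0)
(a + (s(0) - 3))*O = (-141 + (0**3 - 3))*0 = (-141 + (0 - 3))*0 = (-141 - 3)*0 = -144*0 = 0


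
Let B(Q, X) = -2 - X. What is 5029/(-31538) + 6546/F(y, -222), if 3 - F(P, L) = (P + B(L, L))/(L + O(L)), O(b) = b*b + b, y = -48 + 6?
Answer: 5041086029201/2307666998 ≈ 2184.5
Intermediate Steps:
y = -42
O(b) = b + b² (O(b) = b² + b = b + b²)
F(P, L) = 3 - (-2 + P - L)/(L + L*(1 + L)) (F(P, L) = 3 - (P + (-2 - L))/(L + L*(1 + L)) = 3 - (-2 + P - L)/(L + L*(1 + L)))
5029/(-31538) + 6546/F(y, -222) = 5029/(-31538) + 6546/(((2 - 1*(-42) + 3*(-222)² + 7*(-222))/((-222)*(2 - 222)))) = 5029*(-1/31538) + 6546/((-1/222*(2 + 42 + 3*49284 - 1554)/(-220))) = -5029/31538 + 6546/((-1/222*(-1/220)*(2 + 42 + 147852 - 1554))) = -5029/31538 + 6546/((-1/222*(-1/220)*146342)) = -5029/31538 + 6546/(73171/24420) = -5029/31538 + 6546*(24420/73171) = -5029/31538 + 159853320/73171 = 5041086029201/2307666998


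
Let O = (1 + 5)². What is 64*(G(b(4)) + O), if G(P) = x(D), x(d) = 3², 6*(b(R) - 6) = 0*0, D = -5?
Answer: 2880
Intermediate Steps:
b(R) = 6 (b(R) = 6 + (0*0)/6 = 6 + (⅙)*0 = 6 + 0 = 6)
x(d) = 9
O = 36 (O = 6² = 36)
G(P) = 9
64*(G(b(4)) + O) = 64*(9 + 36) = 64*45 = 2880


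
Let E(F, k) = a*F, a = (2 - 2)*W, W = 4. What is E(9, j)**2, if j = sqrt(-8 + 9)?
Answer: 0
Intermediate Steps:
j = 1 (j = sqrt(1) = 1)
a = 0 (a = (2 - 2)*4 = 0*4 = 0)
E(F, k) = 0 (E(F, k) = 0*F = 0)
E(9, j)**2 = 0**2 = 0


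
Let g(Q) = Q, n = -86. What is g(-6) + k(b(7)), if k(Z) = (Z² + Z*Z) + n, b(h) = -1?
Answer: -90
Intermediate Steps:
k(Z) = -86 + 2*Z² (k(Z) = (Z² + Z*Z) - 86 = (Z² + Z²) - 86 = 2*Z² - 86 = -86 + 2*Z²)
g(-6) + k(b(7)) = -6 + (-86 + 2*(-1)²) = -6 + (-86 + 2*1) = -6 + (-86 + 2) = -6 - 84 = -90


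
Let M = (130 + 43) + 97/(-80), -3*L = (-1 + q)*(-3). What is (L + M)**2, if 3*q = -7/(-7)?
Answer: 1686662761/57600 ≈ 29282.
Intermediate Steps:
q = 1/3 (q = (-7/(-7))/3 = (-7*(-1/7))/3 = (1/3)*1 = 1/3 ≈ 0.33333)
L = -2/3 (L = -(-1 + 1/3)*(-3)/3 = -(-2)*(-3)/9 = -1/3*2 = -2/3 ≈ -0.66667)
M = 13743/80 (M = 173 + 97*(-1/80) = 173 - 97/80 = 13743/80 ≈ 171.79)
(L + M)**2 = (-2/3 + 13743/80)**2 = (41069/240)**2 = 1686662761/57600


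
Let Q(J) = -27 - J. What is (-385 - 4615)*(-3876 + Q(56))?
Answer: 19795000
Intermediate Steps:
(-385 - 4615)*(-3876 + Q(56)) = (-385 - 4615)*(-3876 + (-27 - 1*56)) = -5000*(-3876 + (-27 - 56)) = -5000*(-3876 - 83) = -5000*(-3959) = 19795000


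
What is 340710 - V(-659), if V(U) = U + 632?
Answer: 340737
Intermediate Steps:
V(U) = 632 + U
340710 - V(-659) = 340710 - (632 - 659) = 340710 - 1*(-27) = 340710 + 27 = 340737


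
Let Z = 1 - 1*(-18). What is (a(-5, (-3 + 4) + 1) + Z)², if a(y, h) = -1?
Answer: 324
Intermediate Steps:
Z = 19 (Z = 1 + 18 = 19)
(a(-5, (-3 + 4) + 1) + Z)² = (-1 + 19)² = 18² = 324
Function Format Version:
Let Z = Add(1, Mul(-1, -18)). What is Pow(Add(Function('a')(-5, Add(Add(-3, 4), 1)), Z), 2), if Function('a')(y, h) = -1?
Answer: 324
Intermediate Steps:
Z = 19 (Z = Add(1, 18) = 19)
Pow(Add(Function('a')(-5, Add(Add(-3, 4), 1)), Z), 2) = Pow(Add(-1, 19), 2) = Pow(18, 2) = 324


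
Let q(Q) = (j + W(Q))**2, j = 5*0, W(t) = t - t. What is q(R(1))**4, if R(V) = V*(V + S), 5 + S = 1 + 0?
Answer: 0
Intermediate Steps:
W(t) = 0
j = 0
S = -4 (S = -5 + (1 + 0) = -5 + 1 = -4)
R(V) = V*(-4 + V) (R(V) = V*(V - 4) = V*(-4 + V))
q(Q) = 0 (q(Q) = (0 + 0)**2 = 0**2 = 0)
q(R(1))**4 = 0**4 = 0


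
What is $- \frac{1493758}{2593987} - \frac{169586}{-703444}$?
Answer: $- \frac{305435611585}{912362295614} \approx -0.33477$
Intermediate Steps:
$- \frac{1493758}{2593987} - \frac{169586}{-703444} = \left(-1493758\right) \frac{1}{2593987} - - \frac{84793}{351722} = - \frac{1493758}{2593987} + \frac{84793}{351722} = - \frac{305435611585}{912362295614}$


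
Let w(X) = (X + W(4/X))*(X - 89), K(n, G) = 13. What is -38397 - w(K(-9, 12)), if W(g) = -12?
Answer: -38321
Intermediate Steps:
w(X) = (-89 + X)*(-12 + X) (w(X) = (X - 12)*(X - 89) = (-12 + X)*(-89 + X) = (-89 + X)*(-12 + X))
-38397 - w(K(-9, 12)) = -38397 - (1068 + 13² - 101*13) = -38397 - (1068 + 169 - 1313) = -38397 - 1*(-76) = -38397 + 76 = -38321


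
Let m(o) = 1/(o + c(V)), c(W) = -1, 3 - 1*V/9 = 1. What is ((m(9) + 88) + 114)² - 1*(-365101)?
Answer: 25981153/64 ≈ 4.0596e+5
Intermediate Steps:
V = 18 (V = 27 - 9*1 = 27 - 9 = 18)
m(o) = 1/(-1 + o) (m(o) = 1/(o - 1) = 1/(-1 + o))
((m(9) + 88) + 114)² - 1*(-365101) = ((1/(-1 + 9) + 88) + 114)² - 1*(-365101) = ((1/8 + 88) + 114)² + 365101 = ((⅛ + 88) + 114)² + 365101 = (705/8 + 114)² + 365101 = (1617/8)² + 365101 = 2614689/64 + 365101 = 25981153/64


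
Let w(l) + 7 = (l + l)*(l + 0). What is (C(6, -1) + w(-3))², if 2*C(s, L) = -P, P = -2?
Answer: 144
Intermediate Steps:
C(s, L) = 1 (C(s, L) = (-1*(-2))/2 = (½)*2 = 1)
w(l) = -7 + 2*l² (w(l) = -7 + (l + l)*(l + 0) = -7 + (2*l)*l = -7 + 2*l²)
(C(6, -1) + w(-3))² = (1 + (-7 + 2*(-3)²))² = (1 + (-7 + 2*9))² = (1 + (-7 + 18))² = (1 + 11)² = 12² = 144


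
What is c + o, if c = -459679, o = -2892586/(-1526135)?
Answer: -701529318079/1526135 ≈ -4.5968e+5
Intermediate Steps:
o = 2892586/1526135 (o = -2892586*(-1/1526135) = 2892586/1526135 ≈ 1.8954)
c + o = -459679 + 2892586/1526135 = -701529318079/1526135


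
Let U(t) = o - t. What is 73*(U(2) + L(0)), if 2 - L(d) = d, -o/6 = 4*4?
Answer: -7008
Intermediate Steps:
o = -96 (o = -24*4 = -6*16 = -96)
L(d) = 2 - d
U(t) = -96 - t
73*(U(2) + L(0)) = 73*((-96 - 1*2) + (2 - 1*0)) = 73*((-96 - 2) + (2 + 0)) = 73*(-98 + 2) = 73*(-96) = -7008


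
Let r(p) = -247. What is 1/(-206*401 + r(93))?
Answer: -1/82853 ≈ -1.2070e-5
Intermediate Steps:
1/(-206*401 + r(93)) = 1/(-206*401 - 247) = 1/(-82606 - 247) = 1/(-82853) = -1/82853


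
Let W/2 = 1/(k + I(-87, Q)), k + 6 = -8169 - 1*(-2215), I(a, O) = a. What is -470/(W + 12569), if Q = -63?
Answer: -2842090/76004741 ≈ -0.037394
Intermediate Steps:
k = -5960 (k = -6 + (-8169 - 1*(-2215)) = -6 + (-8169 + 2215) = -6 - 5954 = -5960)
W = -2/6047 (W = 2/(-5960 - 87) = 2/(-6047) = 2*(-1/6047) = -2/6047 ≈ -0.00033074)
-470/(W + 12569) = -470/(-2/6047 + 12569) = -470/76004741/6047 = -470*6047/76004741 = -2842090/76004741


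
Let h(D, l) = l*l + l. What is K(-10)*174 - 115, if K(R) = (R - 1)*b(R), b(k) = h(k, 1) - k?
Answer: -23083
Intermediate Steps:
h(D, l) = l + l² (h(D, l) = l² + l = l + l²)
b(k) = 2 - k (b(k) = 1*(1 + 1) - k = 1*2 - k = 2 - k)
K(R) = (-1 + R)*(2 - R) (K(R) = (R - 1)*(2 - R) = (-1 + R)*(2 - R))
K(-10)*174 - 115 = -(-1 - 10)*(-2 - 10)*174 - 115 = -1*(-11)*(-12)*174 - 115 = -132*174 - 115 = -22968 - 115 = -23083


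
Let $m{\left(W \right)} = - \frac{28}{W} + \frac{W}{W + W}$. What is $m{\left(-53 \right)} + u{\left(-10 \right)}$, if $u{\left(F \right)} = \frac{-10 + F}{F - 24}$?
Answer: $\frac{2913}{1802} \approx 1.6165$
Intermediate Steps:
$m{\left(W \right)} = \frac{1}{2} - \frac{28}{W}$ ($m{\left(W \right)} = - \frac{28}{W} + \frac{W}{2 W} = - \frac{28}{W} + W \frac{1}{2 W} = - \frac{28}{W} + \frac{1}{2} = \frac{1}{2} - \frac{28}{W}$)
$u{\left(F \right)} = \frac{-10 + F}{-24 + F}$
$m{\left(-53 \right)} + u{\left(-10 \right)} = \frac{-56 - 53}{2 \left(-53\right)} + \frac{-10 - 10}{-24 - 10} = \frac{1}{2} \left(- \frac{1}{53}\right) \left(-109\right) + \frac{1}{-34} \left(-20\right) = \frac{109}{106} - - \frac{10}{17} = \frac{109}{106} + \frac{10}{17} = \frac{2913}{1802}$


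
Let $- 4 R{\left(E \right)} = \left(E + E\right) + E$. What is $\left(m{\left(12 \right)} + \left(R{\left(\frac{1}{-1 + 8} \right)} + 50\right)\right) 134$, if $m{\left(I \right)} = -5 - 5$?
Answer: $\frac{74839}{14} \approx 5345.6$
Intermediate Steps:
$m{\left(I \right)} = -10$
$R{\left(E \right)} = - \frac{3 E}{4}$ ($R{\left(E \right)} = - \frac{\left(E + E\right) + E}{4} = - \frac{2 E + E}{4} = - \frac{3 E}{4}$)
$\left(m{\left(12 \right)} + \left(R{\left(\frac{1}{-1 + 8} \right)} + 50\right)\right) 134 = \left(-10 + \left(- \frac{3}{4 \left(-1 + 8\right)} + 50\right)\right) 134 = \left(-10 + \left(- \frac{3}{4 \cdot 7} + 50\right)\right) 134 = \left(-10 + \left(\left(- \frac{3}{4}\right) \frac{1}{7} + 50\right)\right) 134 = \left(-10 + \left(- \frac{3}{28} + 50\right)\right) 134 = \left(-10 + \frac{1397}{28}\right) 134 = \frac{1117}{28} \cdot 134 = \frac{74839}{14}$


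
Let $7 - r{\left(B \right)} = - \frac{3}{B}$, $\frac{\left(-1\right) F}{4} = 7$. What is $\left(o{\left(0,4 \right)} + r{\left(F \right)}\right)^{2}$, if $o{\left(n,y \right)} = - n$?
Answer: $\frac{37249}{784} \approx 47.511$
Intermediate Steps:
$F = -28$ ($F = \left(-4\right) 7 = -28$)
$r{\left(B \right)} = 7 + \frac{3}{B}$ ($r{\left(B \right)} = 7 - - \frac{3}{B} = 7 + \frac{3}{B}$)
$\left(o{\left(0,4 \right)} + r{\left(F \right)}\right)^{2} = \left(\left(-1\right) 0 + \left(7 + \frac{3}{-28}\right)\right)^{2} = \left(0 + \left(7 + 3 \left(- \frac{1}{28}\right)\right)\right)^{2} = \left(0 + \left(7 - \frac{3}{28}\right)\right)^{2} = \left(0 + \frac{193}{28}\right)^{2} = \left(\frac{193}{28}\right)^{2} = \frac{37249}{784}$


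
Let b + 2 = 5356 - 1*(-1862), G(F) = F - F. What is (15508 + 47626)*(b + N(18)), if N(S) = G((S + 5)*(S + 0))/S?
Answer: 455574944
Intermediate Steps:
G(F) = 0
b = 7216 (b = -2 + (5356 - 1*(-1862)) = -2 + (5356 + 1862) = -2 + 7218 = 7216)
N(S) = 0 (N(S) = 0/S = 0)
(15508 + 47626)*(b + N(18)) = (15508 + 47626)*(7216 + 0) = 63134*7216 = 455574944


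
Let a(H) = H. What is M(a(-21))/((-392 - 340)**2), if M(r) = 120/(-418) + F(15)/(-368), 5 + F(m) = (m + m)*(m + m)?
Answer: -209135/41211295488 ≈ -5.0747e-6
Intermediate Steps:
F(m) = -5 + 4*m**2 (F(m) = -5 + (m + m)*(m + m) = -5 + (2*m)*(2*m) = -5 + 4*m**2)
M(r) = -209135/76912 (M(r) = 120/(-418) + (-5 + 4*15**2)/(-368) = 120*(-1/418) + (-5 + 4*225)*(-1/368) = -60/209 + (-5 + 900)*(-1/368) = -60/209 + 895*(-1/368) = -60/209 - 895/368 = -209135/76912)
M(a(-21))/((-392 - 340)**2) = -209135/(76912*(-392 - 340)**2) = -209135/(76912*((-732)**2)) = -209135/76912/535824 = -209135/76912*1/535824 = -209135/41211295488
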